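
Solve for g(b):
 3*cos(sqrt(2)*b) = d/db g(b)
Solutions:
 g(b) = C1 + 3*sqrt(2)*sin(sqrt(2)*b)/2


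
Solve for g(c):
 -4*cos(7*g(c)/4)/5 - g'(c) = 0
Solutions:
 4*c/5 - 2*log(sin(7*g(c)/4) - 1)/7 + 2*log(sin(7*g(c)/4) + 1)/7 = C1


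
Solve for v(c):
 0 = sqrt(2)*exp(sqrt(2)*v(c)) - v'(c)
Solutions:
 v(c) = sqrt(2)*(2*log(-1/(C1 + sqrt(2)*c)) - log(2))/4


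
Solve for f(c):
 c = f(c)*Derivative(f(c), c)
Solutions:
 f(c) = -sqrt(C1 + c^2)
 f(c) = sqrt(C1 + c^2)


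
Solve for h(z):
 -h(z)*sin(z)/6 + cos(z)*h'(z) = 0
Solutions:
 h(z) = C1/cos(z)^(1/6)


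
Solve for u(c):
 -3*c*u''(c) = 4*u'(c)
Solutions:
 u(c) = C1 + C2/c^(1/3)


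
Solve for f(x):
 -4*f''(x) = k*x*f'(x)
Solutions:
 f(x) = Piecewise((-sqrt(2)*sqrt(pi)*C1*erf(sqrt(2)*sqrt(k)*x/4)/sqrt(k) - C2, (k > 0) | (k < 0)), (-C1*x - C2, True))


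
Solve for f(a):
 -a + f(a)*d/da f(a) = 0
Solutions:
 f(a) = -sqrt(C1 + a^2)
 f(a) = sqrt(C1 + a^2)


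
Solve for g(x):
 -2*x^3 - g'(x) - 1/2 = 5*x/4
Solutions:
 g(x) = C1 - x^4/2 - 5*x^2/8 - x/2


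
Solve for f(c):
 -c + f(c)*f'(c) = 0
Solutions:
 f(c) = -sqrt(C1 + c^2)
 f(c) = sqrt(C1 + c^2)


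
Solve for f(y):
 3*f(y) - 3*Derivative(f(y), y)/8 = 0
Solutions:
 f(y) = C1*exp(8*y)


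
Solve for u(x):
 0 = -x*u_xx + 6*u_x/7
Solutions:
 u(x) = C1 + C2*x^(13/7)


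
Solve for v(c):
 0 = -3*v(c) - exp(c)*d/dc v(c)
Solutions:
 v(c) = C1*exp(3*exp(-c))


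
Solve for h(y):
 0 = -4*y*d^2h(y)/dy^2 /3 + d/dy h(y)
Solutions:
 h(y) = C1 + C2*y^(7/4)


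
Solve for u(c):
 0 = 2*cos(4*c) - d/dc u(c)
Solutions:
 u(c) = C1 + sin(4*c)/2


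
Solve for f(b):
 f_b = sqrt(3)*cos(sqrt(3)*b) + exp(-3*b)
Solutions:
 f(b) = C1 + sin(sqrt(3)*b) - exp(-3*b)/3


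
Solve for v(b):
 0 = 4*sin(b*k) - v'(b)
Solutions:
 v(b) = C1 - 4*cos(b*k)/k


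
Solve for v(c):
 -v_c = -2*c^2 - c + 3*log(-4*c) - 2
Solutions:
 v(c) = C1 + 2*c^3/3 + c^2/2 - 3*c*log(-c) + c*(5 - 6*log(2))


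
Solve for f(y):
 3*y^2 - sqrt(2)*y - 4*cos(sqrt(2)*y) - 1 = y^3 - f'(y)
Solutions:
 f(y) = C1 + y^4/4 - y^3 + sqrt(2)*y^2/2 + y + 2*sqrt(2)*sin(sqrt(2)*y)


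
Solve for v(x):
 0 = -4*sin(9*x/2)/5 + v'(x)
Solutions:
 v(x) = C1 - 8*cos(9*x/2)/45


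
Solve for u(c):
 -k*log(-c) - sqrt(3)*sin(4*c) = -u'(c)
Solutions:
 u(c) = C1 + c*k*(log(-c) - 1) - sqrt(3)*cos(4*c)/4


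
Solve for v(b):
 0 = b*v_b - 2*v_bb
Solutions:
 v(b) = C1 + C2*erfi(b/2)


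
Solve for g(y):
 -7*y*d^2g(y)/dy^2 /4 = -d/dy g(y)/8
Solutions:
 g(y) = C1 + C2*y^(15/14)


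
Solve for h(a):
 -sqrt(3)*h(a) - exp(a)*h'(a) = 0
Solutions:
 h(a) = C1*exp(sqrt(3)*exp(-a))


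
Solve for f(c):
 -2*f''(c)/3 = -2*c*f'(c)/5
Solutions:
 f(c) = C1 + C2*erfi(sqrt(30)*c/10)


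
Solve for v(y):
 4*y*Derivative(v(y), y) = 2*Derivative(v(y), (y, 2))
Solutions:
 v(y) = C1 + C2*erfi(y)


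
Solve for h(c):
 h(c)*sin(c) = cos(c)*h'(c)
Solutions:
 h(c) = C1/cos(c)


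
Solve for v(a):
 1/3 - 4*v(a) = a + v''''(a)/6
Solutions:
 v(a) = -a/4 + (C1*sin(6^(1/4)*a) + C2*cos(6^(1/4)*a))*exp(-6^(1/4)*a) + (C3*sin(6^(1/4)*a) + C4*cos(6^(1/4)*a))*exp(6^(1/4)*a) + 1/12


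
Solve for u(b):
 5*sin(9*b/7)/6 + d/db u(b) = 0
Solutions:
 u(b) = C1 + 35*cos(9*b/7)/54


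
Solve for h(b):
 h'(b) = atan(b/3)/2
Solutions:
 h(b) = C1 + b*atan(b/3)/2 - 3*log(b^2 + 9)/4


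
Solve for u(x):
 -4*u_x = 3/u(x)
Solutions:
 u(x) = -sqrt(C1 - 6*x)/2
 u(x) = sqrt(C1 - 6*x)/2


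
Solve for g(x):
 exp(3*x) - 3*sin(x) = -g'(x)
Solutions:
 g(x) = C1 - exp(3*x)/3 - 3*cos(x)


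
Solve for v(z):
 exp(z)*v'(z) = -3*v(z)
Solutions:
 v(z) = C1*exp(3*exp(-z))


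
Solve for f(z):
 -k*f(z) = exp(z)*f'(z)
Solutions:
 f(z) = C1*exp(k*exp(-z))


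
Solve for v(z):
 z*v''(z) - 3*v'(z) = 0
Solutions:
 v(z) = C1 + C2*z^4


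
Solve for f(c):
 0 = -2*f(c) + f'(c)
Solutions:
 f(c) = C1*exp(2*c)


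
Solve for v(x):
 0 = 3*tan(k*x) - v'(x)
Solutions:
 v(x) = C1 + 3*Piecewise((-log(cos(k*x))/k, Ne(k, 0)), (0, True))


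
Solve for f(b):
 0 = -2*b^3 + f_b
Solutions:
 f(b) = C1 + b^4/2


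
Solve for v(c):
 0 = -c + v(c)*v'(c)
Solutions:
 v(c) = -sqrt(C1 + c^2)
 v(c) = sqrt(C1 + c^2)


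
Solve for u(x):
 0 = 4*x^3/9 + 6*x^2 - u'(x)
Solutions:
 u(x) = C1 + x^4/9 + 2*x^3


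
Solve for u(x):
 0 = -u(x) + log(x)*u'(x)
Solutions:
 u(x) = C1*exp(li(x))


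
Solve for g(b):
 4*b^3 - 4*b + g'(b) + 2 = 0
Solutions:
 g(b) = C1 - b^4 + 2*b^2 - 2*b


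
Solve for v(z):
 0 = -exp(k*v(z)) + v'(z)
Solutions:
 v(z) = Piecewise((log(-1/(C1*k + k*z))/k, Ne(k, 0)), (nan, True))
 v(z) = Piecewise((C1 + z, Eq(k, 0)), (nan, True))


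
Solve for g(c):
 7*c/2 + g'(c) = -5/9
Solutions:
 g(c) = C1 - 7*c^2/4 - 5*c/9


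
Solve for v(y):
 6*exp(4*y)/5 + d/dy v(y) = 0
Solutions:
 v(y) = C1 - 3*exp(4*y)/10


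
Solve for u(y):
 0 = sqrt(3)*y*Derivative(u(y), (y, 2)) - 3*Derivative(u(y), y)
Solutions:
 u(y) = C1 + C2*y^(1 + sqrt(3))


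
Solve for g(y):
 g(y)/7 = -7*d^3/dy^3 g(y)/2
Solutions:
 g(y) = C3*exp(-14^(1/3)*y/7) + (C1*sin(14^(1/3)*sqrt(3)*y/14) + C2*cos(14^(1/3)*sqrt(3)*y/14))*exp(14^(1/3)*y/14)


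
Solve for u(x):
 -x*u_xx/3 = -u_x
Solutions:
 u(x) = C1 + C2*x^4


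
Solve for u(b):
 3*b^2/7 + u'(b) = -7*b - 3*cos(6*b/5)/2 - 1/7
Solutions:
 u(b) = C1 - b^3/7 - 7*b^2/2 - b/7 - 5*sin(3*b/5)*cos(3*b/5)/2


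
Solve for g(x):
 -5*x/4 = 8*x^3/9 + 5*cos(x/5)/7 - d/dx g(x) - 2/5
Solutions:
 g(x) = C1 + 2*x^4/9 + 5*x^2/8 - 2*x/5 + 25*sin(x/5)/7


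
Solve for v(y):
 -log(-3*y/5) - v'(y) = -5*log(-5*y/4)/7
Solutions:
 v(y) = C1 - 2*y*log(-y)/7 + y*(-log(12) + 2/7 + 4*log(2)/7 + 12*log(5)/7)


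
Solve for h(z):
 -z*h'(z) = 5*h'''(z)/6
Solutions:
 h(z) = C1 + Integral(C2*airyai(-5^(2/3)*6^(1/3)*z/5) + C3*airybi(-5^(2/3)*6^(1/3)*z/5), z)


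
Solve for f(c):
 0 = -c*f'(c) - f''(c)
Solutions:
 f(c) = C1 + C2*erf(sqrt(2)*c/2)


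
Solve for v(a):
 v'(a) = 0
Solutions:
 v(a) = C1


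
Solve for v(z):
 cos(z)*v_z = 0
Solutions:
 v(z) = C1


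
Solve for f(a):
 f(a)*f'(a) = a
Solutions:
 f(a) = -sqrt(C1 + a^2)
 f(a) = sqrt(C1 + a^2)


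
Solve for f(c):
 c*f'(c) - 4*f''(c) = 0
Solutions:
 f(c) = C1 + C2*erfi(sqrt(2)*c/4)


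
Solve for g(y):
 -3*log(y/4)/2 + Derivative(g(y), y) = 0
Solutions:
 g(y) = C1 + 3*y*log(y)/2 - 3*y*log(2) - 3*y/2


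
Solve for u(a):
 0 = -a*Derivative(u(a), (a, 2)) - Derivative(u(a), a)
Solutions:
 u(a) = C1 + C2*log(a)


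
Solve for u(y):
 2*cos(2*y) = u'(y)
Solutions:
 u(y) = C1 + sin(2*y)


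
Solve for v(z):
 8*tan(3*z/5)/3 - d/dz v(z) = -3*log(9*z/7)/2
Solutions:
 v(z) = C1 + 3*z*log(z)/2 - 3*z*log(7)/2 - 3*z/2 + 3*z*log(3) - 40*log(cos(3*z/5))/9


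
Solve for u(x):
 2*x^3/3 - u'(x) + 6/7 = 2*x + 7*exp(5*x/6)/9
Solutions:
 u(x) = C1 + x^4/6 - x^2 + 6*x/7 - 14*exp(5*x/6)/15


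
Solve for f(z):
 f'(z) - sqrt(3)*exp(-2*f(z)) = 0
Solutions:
 f(z) = log(-sqrt(C1 + 2*sqrt(3)*z))
 f(z) = log(C1 + 2*sqrt(3)*z)/2


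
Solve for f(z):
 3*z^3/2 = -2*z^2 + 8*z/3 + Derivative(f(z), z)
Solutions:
 f(z) = C1 + 3*z^4/8 + 2*z^3/3 - 4*z^2/3


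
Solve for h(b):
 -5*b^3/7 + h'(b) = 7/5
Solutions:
 h(b) = C1 + 5*b^4/28 + 7*b/5


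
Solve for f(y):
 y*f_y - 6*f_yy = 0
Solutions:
 f(y) = C1 + C2*erfi(sqrt(3)*y/6)


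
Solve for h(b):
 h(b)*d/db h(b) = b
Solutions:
 h(b) = -sqrt(C1 + b^2)
 h(b) = sqrt(C1 + b^2)


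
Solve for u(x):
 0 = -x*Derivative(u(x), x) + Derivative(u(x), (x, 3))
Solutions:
 u(x) = C1 + Integral(C2*airyai(x) + C3*airybi(x), x)


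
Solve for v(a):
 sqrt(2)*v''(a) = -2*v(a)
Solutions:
 v(a) = C1*sin(2^(1/4)*a) + C2*cos(2^(1/4)*a)


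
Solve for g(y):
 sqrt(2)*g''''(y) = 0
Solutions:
 g(y) = C1 + C2*y + C3*y^2 + C4*y^3


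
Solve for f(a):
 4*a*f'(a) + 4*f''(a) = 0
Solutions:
 f(a) = C1 + C2*erf(sqrt(2)*a/2)


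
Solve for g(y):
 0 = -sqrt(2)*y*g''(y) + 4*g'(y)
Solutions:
 g(y) = C1 + C2*y^(1 + 2*sqrt(2))


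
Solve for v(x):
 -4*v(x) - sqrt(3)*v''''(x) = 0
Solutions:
 v(x) = (C1*sin(3^(7/8)*x/3) + C2*cos(3^(7/8)*x/3))*exp(-3^(7/8)*x/3) + (C3*sin(3^(7/8)*x/3) + C4*cos(3^(7/8)*x/3))*exp(3^(7/8)*x/3)


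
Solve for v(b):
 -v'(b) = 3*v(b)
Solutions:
 v(b) = C1*exp(-3*b)


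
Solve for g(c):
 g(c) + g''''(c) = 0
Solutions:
 g(c) = (C1*sin(sqrt(2)*c/2) + C2*cos(sqrt(2)*c/2))*exp(-sqrt(2)*c/2) + (C3*sin(sqrt(2)*c/2) + C4*cos(sqrt(2)*c/2))*exp(sqrt(2)*c/2)


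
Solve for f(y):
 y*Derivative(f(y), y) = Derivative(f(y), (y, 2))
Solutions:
 f(y) = C1 + C2*erfi(sqrt(2)*y/2)


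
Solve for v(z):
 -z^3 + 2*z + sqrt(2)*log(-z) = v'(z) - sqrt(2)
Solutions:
 v(z) = C1 - z^4/4 + z^2 + sqrt(2)*z*log(-z)


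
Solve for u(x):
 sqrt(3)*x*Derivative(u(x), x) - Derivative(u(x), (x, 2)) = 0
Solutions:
 u(x) = C1 + C2*erfi(sqrt(2)*3^(1/4)*x/2)


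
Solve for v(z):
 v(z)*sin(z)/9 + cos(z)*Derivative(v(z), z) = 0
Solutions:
 v(z) = C1*cos(z)^(1/9)


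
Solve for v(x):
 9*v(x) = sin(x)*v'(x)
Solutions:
 v(x) = C1*sqrt(cos(x) - 1)*(cos(x)^4 - 4*cos(x)^3 + 6*cos(x)^2 - 4*cos(x) + 1)/(sqrt(cos(x) + 1)*(cos(x)^4 + 4*cos(x)^3 + 6*cos(x)^2 + 4*cos(x) + 1))


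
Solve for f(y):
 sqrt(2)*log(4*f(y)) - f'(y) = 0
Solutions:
 -sqrt(2)*Integral(1/(log(_y) + 2*log(2)), (_y, f(y)))/2 = C1 - y


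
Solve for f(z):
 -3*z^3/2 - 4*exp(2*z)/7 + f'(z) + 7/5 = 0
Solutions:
 f(z) = C1 + 3*z^4/8 - 7*z/5 + 2*exp(2*z)/7


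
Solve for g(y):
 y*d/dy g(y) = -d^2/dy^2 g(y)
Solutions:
 g(y) = C1 + C2*erf(sqrt(2)*y/2)


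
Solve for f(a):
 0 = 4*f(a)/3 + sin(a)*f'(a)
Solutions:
 f(a) = C1*(cos(a) + 1)^(2/3)/(cos(a) - 1)^(2/3)


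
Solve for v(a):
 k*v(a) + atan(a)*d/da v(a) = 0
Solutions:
 v(a) = C1*exp(-k*Integral(1/atan(a), a))


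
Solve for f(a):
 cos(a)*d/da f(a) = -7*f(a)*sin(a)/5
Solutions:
 f(a) = C1*cos(a)^(7/5)


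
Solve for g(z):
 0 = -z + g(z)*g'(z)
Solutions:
 g(z) = -sqrt(C1 + z^2)
 g(z) = sqrt(C1 + z^2)


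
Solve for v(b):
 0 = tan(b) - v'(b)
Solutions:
 v(b) = C1 - log(cos(b))


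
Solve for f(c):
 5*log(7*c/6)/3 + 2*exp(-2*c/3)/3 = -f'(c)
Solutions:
 f(c) = C1 - 5*c*log(c)/3 + 5*c*(-log(7) + 1 + log(6))/3 + exp(-2*c/3)


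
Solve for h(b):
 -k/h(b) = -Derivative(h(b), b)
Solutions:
 h(b) = -sqrt(C1 + 2*b*k)
 h(b) = sqrt(C1 + 2*b*k)


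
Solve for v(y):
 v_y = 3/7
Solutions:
 v(y) = C1 + 3*y/7


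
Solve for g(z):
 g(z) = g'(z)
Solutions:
 g(z) = C1*exp(z)


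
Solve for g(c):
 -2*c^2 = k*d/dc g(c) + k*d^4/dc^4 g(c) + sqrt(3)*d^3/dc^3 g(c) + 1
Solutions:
 g(c) = C1 + C2*exp(-c*(3^(1/3)*(sqrt((9 + 2*sqrt(3)/k^3)^2 - 12/k^6)/2 + 9/2 + sqrt(3)/k^3)^(1/3) + sqrt(3)/k + 3^(2/3)/(k^2*(sqrt((9 + 2*sqrt(3)/k^3)^2 - 12/k^6)/2 + 9/2 + sqrt(3)/k^3)^(1/3)))/3) + C3*exp(c*(3^(1/3)*(sqrt((9 + 2*sqrt(3)/k^3)^2 - 12/k^6)/2 + 9/2 + sqrt(3)/k^3)^(1/3)/6 - 3^(5/6)*I*(sqrt((9 + 2*sqrt(3)/k^3)^2 - 12/k^6)/2 + 9/2 + sqrt(3)/k^3)^(1/3)/6 - sqrt(3)/(3*k) - 2/(k^2*(-3^(1/3) + 3^(5/6)*I)*(sqrt((9 + 2*sqrt(3)/k^3)^2 - 12/k^6)/2 + 9/2 + sqrt(3)/k^3)^(1/3)))) + C4*exp(c*(3^(1/3)*(sqrt((9 + 2*sqrt(3)/k^3)^2 - 12/k^6)/2 + 9/2 + sqrt(3)/k^3)^(1/3)/6 + 3^(5/6)*I*(sqrt((9 + 2*sqrt(3)/k^3)^2 - 12/k^6)/2 + 9/2 + sqrt(3)/k^3)^(1/3)/6 - sqrt(3)/(3*k) + 2/(k^2*(3^(1/3) + 3^(5/6)*I)*(sqrt((9 + 2*sqrt(3)/k^3)^2 - 12/k^6)/2 + 9/2 + sqrt(3)/k^3)^(1/3)))) - 2*c^3/(3*k) - c/k + 4*sqrt(3)*c/k^2


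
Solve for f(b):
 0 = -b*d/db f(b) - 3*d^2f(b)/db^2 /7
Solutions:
 f(b) = C1 + C2*erf(sqrt(42)*b/6)


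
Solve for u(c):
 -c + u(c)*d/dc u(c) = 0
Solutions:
 u(c) = -sqrt(C1 + c^2)
 u(c) = sqrt(C1 + c^2)


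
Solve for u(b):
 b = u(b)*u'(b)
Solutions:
 u(b) = -sqrt(C1 + b^2)
 u(b) = sqrt(C1 + b^2)


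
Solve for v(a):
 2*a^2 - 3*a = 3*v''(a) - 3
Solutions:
 v(a) = C1 + C2*a + a^4/18 - a^3/6 + a^2/2


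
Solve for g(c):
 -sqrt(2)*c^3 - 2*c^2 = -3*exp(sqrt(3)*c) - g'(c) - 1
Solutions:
 g(c) = C1 + sqrt(2)*c^4/4 + 2*c^3/3 - c - sqrt(3)*exp(sqrt(3)*c)


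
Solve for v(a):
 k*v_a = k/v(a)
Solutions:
 v(a) = -sqrt(C1 + 2*a)
 v(a) = sqrt(C1 + 2*a)


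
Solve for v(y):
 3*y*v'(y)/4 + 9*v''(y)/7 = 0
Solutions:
 v(y) = C1 + C2*erf(sqrt(42)*y/12)


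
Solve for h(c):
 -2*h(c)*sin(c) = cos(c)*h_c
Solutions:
 h(c) = C1*cos(c)^2


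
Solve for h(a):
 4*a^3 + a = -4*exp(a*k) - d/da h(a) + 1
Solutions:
 h(a) = C1 - a^4 - a^2/2 + a - 4*exp(a*k)/k


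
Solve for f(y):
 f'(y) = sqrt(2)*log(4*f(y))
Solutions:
 -sqrt(2)*Integral(1/(log(_y) + 2*log(2)), (_y, f(y)))/2 = C1 - y


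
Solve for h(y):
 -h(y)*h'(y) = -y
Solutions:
 h(y) = -sqrt(C1 + y^2)
 h(y) = sqrt(C1 + y^2)


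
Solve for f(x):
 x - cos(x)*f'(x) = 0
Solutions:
 f(x) = C1 + Integral(x/cos(x), x)


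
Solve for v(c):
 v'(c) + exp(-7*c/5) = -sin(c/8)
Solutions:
 v(c) = C1 + 8*cos(c/8) + 5*exp(-7*c/5)/7


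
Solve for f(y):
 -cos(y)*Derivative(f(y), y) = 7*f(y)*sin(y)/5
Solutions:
 f(y) = C1*cos(y)^(7/5)


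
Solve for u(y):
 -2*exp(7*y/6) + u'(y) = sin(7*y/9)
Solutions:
 u(y) = C1 + 12*exp(7*y/6)/7 - 9*cos(7*y/9)/7


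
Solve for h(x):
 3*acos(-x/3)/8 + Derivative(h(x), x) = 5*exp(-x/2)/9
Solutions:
 h(x) = C1 - 3*x*acos(-x/3)/8 - 3*sqrt(9 - x^2)/8 - 10*exp(-x/2)/9


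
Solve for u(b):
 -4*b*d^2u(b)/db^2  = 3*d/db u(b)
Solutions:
 u(b) = C1 + C2*b^(1/4)


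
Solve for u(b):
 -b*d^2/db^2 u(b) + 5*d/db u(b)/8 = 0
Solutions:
 u(b) = C1 + C2*b^(13/8)


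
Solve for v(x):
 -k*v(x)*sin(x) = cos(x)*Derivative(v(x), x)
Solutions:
 v(x) = C1*exp(k*log(cos(x)))


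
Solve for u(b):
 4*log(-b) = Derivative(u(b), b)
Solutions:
 u(b) = C1 + 4*b*log(-b) - 4*b


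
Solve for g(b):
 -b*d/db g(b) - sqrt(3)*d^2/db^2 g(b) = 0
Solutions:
 g(b) = C1 + C2*erf(sqrt(2)*3^(3/4)*b/6)


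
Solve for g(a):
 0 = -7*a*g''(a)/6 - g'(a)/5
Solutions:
 g(a) = C1 + C2*a^(29/35)


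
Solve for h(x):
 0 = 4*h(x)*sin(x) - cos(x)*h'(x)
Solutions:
 h(x) = C1/cos(x)^4


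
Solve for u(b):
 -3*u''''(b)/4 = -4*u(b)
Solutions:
 u(b) = C1*exp(-2*3^(3/4)*b/3) + C2*exp(2*3^(3/4)*b/3) + C3*sin(2*3^(3/4)*b/3) + C4*cos(2*3^(3/4)*b/3)


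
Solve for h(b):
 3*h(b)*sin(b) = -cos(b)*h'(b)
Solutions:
 h(b) = C1*cos(b)^3


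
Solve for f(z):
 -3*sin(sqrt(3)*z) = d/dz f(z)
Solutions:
 f(z) = C1 + sqrt(3)*cos(sqrt(3)*z)


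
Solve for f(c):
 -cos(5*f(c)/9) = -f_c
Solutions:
 -c - 9*log(sin(5*f(c)/9) - 1)/10 + 9*log(sin(5*f(c)/9) + 1)/10 = C1


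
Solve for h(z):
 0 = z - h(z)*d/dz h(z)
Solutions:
 h(z) = -sqrt(C1 + z^2)
 h(z) = sqrt(C1 + z^2)


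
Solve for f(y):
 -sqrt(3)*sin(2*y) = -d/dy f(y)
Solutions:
 f(y) = C1 - sqrt(3)*cos(2*y)/2


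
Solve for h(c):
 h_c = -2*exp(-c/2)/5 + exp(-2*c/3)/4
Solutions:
 h(c) = C1 + 4*exp(-c/2)/5 - 3*exp(-2*c/3)/8


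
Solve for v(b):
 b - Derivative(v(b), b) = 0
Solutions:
 v(b) = C1 + b^2/2


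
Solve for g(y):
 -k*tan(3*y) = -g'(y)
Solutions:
 g(y) = C1 - k*log(cos(3*y))/3


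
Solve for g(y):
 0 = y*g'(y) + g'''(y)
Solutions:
 g(y) = C1 + Integral(C2*airyai(-y) + C3*airybi(-y), y)


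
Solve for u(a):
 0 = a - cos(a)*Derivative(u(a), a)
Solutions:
 u(a) = C1 + Integral(a/cos(a), a)


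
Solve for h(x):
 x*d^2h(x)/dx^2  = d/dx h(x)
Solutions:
 h(x) = C1 + C2*x^2


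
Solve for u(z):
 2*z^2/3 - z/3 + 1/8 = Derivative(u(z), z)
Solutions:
 u(z) = C1 + 2*z^3/9 - z^2/6 + z/8


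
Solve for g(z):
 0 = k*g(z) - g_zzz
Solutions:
 g(z) = C1*exp(k^(1/3)*z) + C2*exp(k^(1/3)*z*(-1 + sqrt(3)*I)/2) + C3*exp(-k^(1/3)*z*(1 + sqrt(3)*I)/2)


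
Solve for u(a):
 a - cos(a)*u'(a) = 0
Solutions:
 u(a) = C1 + Integral(a/cos(a), a)


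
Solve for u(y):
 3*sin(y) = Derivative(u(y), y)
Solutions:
 u(y) = C1 - 3*cos(y)


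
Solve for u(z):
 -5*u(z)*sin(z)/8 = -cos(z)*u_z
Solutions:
 u(z) = C1/cos(z)^(5/8)


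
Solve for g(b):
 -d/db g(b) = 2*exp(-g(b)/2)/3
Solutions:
 g(b) = 2*log(C1 - b/3)


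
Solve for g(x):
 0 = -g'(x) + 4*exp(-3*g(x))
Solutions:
 g(x) = log(C1 + 12*x)/3
 g(x) = log((-3^(1/3) - 3^(5/6)*I)*(C1 + 4*x)^(1/3)/2)
 g(x) = log((-3^(1/3) + 3^(5/6)*I)*(C1 + 4*x)^(1/3)/2)


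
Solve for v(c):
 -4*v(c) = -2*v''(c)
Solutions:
 v(c) = C1*exp(-sqrt(2)*c) + C2*exp(sqrt(2)*c)


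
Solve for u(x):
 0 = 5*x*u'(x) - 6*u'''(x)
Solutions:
 u(x) = C1 + Integral(C2*airyai(5^(1/3)*6^(2/3)*x/6) + C3*airybi(5^(1/3)*6^(2/3)*x/6), x)


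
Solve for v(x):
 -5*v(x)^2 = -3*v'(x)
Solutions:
 v(x) = -3/(C1 + 5*x)


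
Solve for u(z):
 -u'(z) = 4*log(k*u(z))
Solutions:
 li(k*u(z))/k = C1 - 4*z


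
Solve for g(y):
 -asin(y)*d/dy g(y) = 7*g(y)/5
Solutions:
 g(y) = C1*exp(-7*Integral(1/asin(y), y)/5)


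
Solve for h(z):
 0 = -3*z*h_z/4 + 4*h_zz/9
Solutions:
 h(z) = C1 + C2*erfi(3*sqrt(6)*z/8)


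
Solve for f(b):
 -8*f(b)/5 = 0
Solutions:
 f(b) = 0


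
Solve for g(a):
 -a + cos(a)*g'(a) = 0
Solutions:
 g(a) = C1 + Integral(a/cos(a), a)


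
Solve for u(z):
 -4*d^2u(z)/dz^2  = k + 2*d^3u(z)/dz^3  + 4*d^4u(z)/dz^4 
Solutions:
 u(z) = C1 + C2*z - k*z^2/8 + (C3*sin(sqrt(15)*z/4) + C4*cos(sqrt(15)*z/4))*exp(-z/4)


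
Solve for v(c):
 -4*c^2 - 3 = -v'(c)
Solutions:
 v(c) = C1 + 4*c^3/3 + 3*c


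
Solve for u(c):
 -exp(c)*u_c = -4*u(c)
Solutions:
 u(c) = C1*exp(-4*exp(-c))


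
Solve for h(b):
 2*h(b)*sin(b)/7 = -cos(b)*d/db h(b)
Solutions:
 h(b) = C1*cos(b)^(2/7)


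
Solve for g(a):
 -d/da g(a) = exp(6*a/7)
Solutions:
 g(a) = C1 - 7*exp(6*a/7)/6


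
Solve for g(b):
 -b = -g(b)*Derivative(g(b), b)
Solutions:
 g(b) = -sqrt(C1 + b^2)
 g(b) = sqrt(C1 + b^2)


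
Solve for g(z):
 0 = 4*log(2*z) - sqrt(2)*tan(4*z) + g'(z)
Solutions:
 g(z) = C1 - 4*z*log(z) - 4*z*log(2) + 4*z - sqrt(2)*log(cos(4*z))/4


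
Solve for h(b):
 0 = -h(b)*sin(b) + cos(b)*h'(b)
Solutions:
 h(b) = C1/cos(b)


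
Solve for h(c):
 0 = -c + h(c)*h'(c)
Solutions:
 h(c) = -sqrt(C1 + c^2)
 h(c) = sqrt(C1 + c^2)


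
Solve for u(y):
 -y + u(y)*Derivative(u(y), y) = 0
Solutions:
 u(y) = -sqrt(C1 + y^2)
 u(y) = sqrt(C1 + y^2)


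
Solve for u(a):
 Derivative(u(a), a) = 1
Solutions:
 u(a) = C1 + a


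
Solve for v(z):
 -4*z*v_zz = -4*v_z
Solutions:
 v(z) = C1 + C2*z^2


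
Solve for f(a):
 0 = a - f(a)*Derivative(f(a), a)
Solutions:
 f(a) = -sqrt(C1 + a^2)
 f(a) = sqrt(C1 + a^2)


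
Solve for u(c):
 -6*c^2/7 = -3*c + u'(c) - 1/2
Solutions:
 u(c) = C1 - 2*c^3/7 + 3*c^2/2 + c/2


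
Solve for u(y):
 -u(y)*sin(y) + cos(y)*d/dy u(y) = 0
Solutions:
 u(y) = C1/cos(y)


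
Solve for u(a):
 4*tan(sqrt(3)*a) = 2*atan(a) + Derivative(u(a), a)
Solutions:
 u(a) = C1 - 2*a*atan(a) + log(a^2 + 1) - 4*sqrt(3)*log(cos(sqrt(3)*a))/3


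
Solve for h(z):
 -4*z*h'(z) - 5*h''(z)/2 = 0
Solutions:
 h(z) = C1 + C2*erf(2*sqrt(5)*z/5)


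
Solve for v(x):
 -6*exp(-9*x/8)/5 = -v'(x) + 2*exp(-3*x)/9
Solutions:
 v(x) = C1 - 2*exp(-3*x)/27 - 16*exp(-9*x/8)/15


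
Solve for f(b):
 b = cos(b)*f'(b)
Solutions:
 f(b) = C1 + Integral(b/cos(b), b)


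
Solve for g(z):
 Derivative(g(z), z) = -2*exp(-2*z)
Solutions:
 g(z) = C1 + exp(-2*z)


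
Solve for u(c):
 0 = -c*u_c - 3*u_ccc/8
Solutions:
 u(c) = C1 + Integral(C2*airyai(-2*3^(2/3)*c/3) + C3*airybi(-2*3^(2/3)*c/3), c)


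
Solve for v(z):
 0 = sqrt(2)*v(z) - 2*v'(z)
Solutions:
 v(z) = C1*exp(sqrt(2)*z/2)


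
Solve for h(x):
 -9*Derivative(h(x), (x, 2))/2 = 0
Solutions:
 h(x) = C1 + C2*x


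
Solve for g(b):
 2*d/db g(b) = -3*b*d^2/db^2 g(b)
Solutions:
 g(b) = C1 + C2*b^(1/3)


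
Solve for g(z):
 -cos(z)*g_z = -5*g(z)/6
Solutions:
 g(z) = C1*(sin(z) + 1)^(5/12)/(sin(z) - 1)^(5/12)


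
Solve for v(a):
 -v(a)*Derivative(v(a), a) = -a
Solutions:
 v(a) = -sqrt(C1 + a^2)
 v(a) = sqrt(C1 + a^2)


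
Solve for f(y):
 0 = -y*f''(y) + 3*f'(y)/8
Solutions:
 f(y) = C1 + C2*y^(11/8)


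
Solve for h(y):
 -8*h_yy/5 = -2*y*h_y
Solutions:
 h(y) = C1 + C2*erfi(sqrt(10)*y/4)


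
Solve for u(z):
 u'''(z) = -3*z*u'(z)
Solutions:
 u(z) = C1 + Integral(C2*airyai(-3^(1/3)*z) + C3*airybi(-3^(1/3)*z), z)


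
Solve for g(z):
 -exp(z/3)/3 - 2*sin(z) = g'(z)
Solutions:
 g(z) = C1 - exp(z)^(1/3) + 2*cos(z)


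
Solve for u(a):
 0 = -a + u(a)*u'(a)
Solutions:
 u(a) = -sqrt(C1 + a^2)
 u(a) = sqrt(C1 + a^2)


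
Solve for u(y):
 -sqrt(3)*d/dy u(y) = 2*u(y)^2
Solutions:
 u(y) = 3/(C1 + 2*sqrt(3)*y)


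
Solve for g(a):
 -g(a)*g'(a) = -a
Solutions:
 g(a) = -sqrt(C1 + a^2)
 g(a) = sqrt(C1 + a^2)


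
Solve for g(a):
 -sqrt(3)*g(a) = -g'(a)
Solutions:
 g(a) = C1*exp(sqrt(3)*a)


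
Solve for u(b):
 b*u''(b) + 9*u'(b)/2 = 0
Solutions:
 u(b) = C1 + C2/b^(7/2)


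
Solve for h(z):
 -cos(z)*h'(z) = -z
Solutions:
 h(z) = C1 + Integral(z/cos(z), z)


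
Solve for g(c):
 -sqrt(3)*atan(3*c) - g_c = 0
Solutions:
 g(c) = C1 - sqrt(3)*(c*atan(3*c) - log(9*c^2 + 1)/6)


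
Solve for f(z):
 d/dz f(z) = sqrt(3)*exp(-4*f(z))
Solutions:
 f(z) = log(-I*(C1 + 4*sqrt(3)*z)^(1/4))
 f(z) = log(I*(C1 + 4*sqrt(3)*z)^(1/4))
 f(z) = log(-(C1 + 4*sqrt(3)*z)^(1/4))
 f(z) = log(C1 + 4*sqrt(3)*z)/4


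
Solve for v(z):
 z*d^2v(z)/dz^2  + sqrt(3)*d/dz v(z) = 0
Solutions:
 v(z) = C1 + C2*z^(1 - sqrt(3))


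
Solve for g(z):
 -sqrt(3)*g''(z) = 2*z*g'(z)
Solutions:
 g(z) = C1 + C2*erf(3^(3/4)*z/3)


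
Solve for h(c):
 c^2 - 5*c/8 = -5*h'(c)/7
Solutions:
 h(c) = C1 - 7*c^3/15 + 7*c^2/16


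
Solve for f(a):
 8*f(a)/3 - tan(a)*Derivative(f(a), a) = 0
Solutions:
 f(a) = C1*sin(a)^(8/3)


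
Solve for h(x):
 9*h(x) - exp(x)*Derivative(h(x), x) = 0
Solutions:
 h(x) = C1*exp(-9*exp(-x))


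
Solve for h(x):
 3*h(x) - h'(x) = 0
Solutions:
 h(x) = C1*exp(3*x)


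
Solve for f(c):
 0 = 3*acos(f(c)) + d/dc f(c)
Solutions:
 Integral(1/acos(_y), (_y, f(c))) = C1 - 3*c


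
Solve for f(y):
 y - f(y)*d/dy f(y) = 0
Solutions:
 f(y) = -sqrt(C1 + y^2)
 f(y) = sqrt(C1 + y^2)


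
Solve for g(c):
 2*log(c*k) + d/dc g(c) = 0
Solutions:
 g(c) = C1 - 2*c*log(c*k) + 2*c


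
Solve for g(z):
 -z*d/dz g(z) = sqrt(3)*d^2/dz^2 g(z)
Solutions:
 g(z) = C1 + C2*erf(sqrt(2)*3^(3/4)*z/6)


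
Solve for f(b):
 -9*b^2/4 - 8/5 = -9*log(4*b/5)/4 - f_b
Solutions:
 f(b) = C1 + 3*b^3/4 - 9*b*log(b)/4 - 9*b*log(2)/2 + 9*b*log(5)/4 + 77*b/20


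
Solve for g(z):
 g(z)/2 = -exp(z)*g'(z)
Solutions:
 g(z) = C1*exp(exp(-z)/2)


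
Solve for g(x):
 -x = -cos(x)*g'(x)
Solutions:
 g(x) = C1 + Integral(x/cos(x), x)


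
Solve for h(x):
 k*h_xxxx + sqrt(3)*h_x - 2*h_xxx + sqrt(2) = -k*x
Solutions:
 h(x) = C1 + C2*exp(x*(-(sqrt(((27*sqrt(3) - 16/k^2)^2 - 256/k^4)/k^2)/2 + 27*sqrt(3)/(2*k) - 8/k^3)^(1/3) + 2/k - 4/(k^2*(sqrt(((27*sqrt(3) - 16/k^2)^2 - 256/k^4)/k^2)/2 + 27*sqrt(3)/(2*k) - 8/k^3)^(1/3)))/3) + C3*exp(x*((sqrt(((27*sqrt(3) - 16/k^2)^2 - 256/k^4)/k^2)/2 + 27*sqrt(3)/(2*k) - 8/k^3)^(1/3) - sqrt(3)*I*(sqrt(((27*sqrt(3) - 16/k^2)^2 - 256/k^4)/k^2)/2 + 27*sqrt(3)/(2*k) - 8/k^3)^(1/3) + 4/k - 16/(k^2*(-1 + sqrt(3)*I)*(sqrt(((27*sqrt(3) - 16/k^2)^2 - 256/k^4)/k^2)/2 + 27*sqrt(3)/(2*k) - 8/k^3)^(1/3)))/6) + C4*exp(x*((sqrt(((27*sqrt(3) - 16/k^2)^2 - 256/k^4)/k^2)/2 + 27*sqrt(3)/(2*k) - 8/k^3)^(1/3) + sqrt(3)*I*(sqrt(((27*sqrt(3) - 16/k^2)^2 - 256/k^4)/k^2)/2 + 27*sqrt(3)/(2*k) - 8/k^3)^(1/3) + 4/k + 16/(k^2*(1 + sqrt(3)*I)*(sqrt(((27*sqrt(3) - 16/k^2)^2 - 256/k^4)/k^2)/2 + 27*sqrt(3)/(2*k) - 8/k^3)^(1/3)))/6) - sqrt(3)*k*x^2/6 - sqrt(6)*x/3


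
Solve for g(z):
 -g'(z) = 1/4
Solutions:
 g(z) = C1 - z/4


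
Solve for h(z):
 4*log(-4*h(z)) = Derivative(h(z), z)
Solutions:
 -Integral(1/(log(-_y) + 2*log(2)), (_y, h(z)))/4 = C1 - z


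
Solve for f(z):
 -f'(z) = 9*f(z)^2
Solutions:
 f(z) = 1/(C1 + 9*z)


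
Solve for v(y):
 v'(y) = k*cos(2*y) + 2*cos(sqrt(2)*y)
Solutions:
 v(y) = C1 + k*sin(2*y)/2 + sqrt(2)*sin(sqrt(2)*y)


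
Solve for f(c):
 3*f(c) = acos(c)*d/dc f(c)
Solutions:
 f(c) = C1*exp(3*Integral(1/acos(c), c))


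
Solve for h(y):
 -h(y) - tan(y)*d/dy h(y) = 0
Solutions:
 h(y) = C1/sin(y)


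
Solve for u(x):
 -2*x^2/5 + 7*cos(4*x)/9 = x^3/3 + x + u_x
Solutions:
 u(x) = C1 - x^4/12 - 2*x^3/15 - x^2/2 + 7*sin(4*x)/36


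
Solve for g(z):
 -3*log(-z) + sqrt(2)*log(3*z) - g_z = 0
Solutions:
 g(z) = C1 - z*(3 - sqrt(2))*log(z) + z*(-sqrt(2) + sqrt(2)*log(3) + 3 - 3*I*pi)


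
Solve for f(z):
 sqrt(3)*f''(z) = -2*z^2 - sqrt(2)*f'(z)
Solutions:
 f(z) = C1 + C2*exp(-sqrt(6)*z/3) - sqrt(2)*z^3/3 + sqrt(3)*z^2 - 3*sqrt(2)*z


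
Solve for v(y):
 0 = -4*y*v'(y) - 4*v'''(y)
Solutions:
 v(y) = C1 + Integral(C2*airyai(-y) + C3*airybi(-y), y)


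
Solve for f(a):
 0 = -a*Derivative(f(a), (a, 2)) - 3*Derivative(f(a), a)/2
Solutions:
 f(a) = C1 + C2/sqrt(a)


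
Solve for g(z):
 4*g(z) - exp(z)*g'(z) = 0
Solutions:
 g(z) = C1*exp(-4*exp(-z))


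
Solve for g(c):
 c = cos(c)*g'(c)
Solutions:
 g(c) = C1 + Integral(c/cos(c), c)


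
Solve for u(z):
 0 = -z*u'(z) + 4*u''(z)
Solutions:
 u(z) = C1 + C2*erfi(sqrt(2)*z/4)


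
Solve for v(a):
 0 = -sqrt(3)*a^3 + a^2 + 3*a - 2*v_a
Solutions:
 v(a) = C1 - sqrt(3)*a^4/8 + a^3/6 + 3*a^2/4


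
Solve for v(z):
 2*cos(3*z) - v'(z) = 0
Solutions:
 v(z) = C1 + 2*sin(3*z)/3


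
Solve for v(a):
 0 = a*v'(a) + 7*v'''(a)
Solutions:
 v(a) = C1 + Integral(C2*airyai(-7^(2/3)*a/7) + C3*airybi(-7^(2/3)*a/7), a)


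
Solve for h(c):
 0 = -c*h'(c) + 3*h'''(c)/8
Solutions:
 h(c) = C1 + Integral(C2*airyai(2*3^(2/3)*c/3) + C3*airybi(2*3^(2/3)*c/3), c)


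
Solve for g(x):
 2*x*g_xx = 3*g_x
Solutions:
 g(x) = C1 + C2*x^(5/2)


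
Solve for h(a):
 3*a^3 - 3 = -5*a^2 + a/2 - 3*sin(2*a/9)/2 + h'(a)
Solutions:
 h(a) = C1 + 3*a^4/4 + 5*a^3/3 - a^2/4 - 3*a - 27*cos(2*a/9)/4


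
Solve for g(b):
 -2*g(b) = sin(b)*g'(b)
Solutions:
 g(b) = C1*(cos(b) + 1)/(cos(b) - 1)


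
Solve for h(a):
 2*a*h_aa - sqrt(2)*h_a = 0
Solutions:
 h(a) = C1 + C2*a^(sqrt(2)/2 + 1)


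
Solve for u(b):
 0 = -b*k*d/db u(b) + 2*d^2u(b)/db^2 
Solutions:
 u(b) = Piecewise((-sqrt(pi)*C1*erf(b*sqrt(-k)/2)/sqrt(-k) - C2, (k > 0) | (k < 0)), (-C1*b - C2, True))


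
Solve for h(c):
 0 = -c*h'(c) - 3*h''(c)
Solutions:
 h(c) = C1 + C2*erf(sqrt(6)*c/6)


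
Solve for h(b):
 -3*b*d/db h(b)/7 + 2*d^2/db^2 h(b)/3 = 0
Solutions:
 h(b) = C1 + C2*erfi(3*sqrt(7)*b/14)


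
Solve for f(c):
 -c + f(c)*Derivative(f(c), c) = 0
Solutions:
 f(c) = -sqrt(C1 + c^2)
 f(c) = sqrt(C1 + c^2)


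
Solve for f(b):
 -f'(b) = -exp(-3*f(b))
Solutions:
 f(b) = log(C1 + 3*b)/3
 f(b) = log((-3^(1/3) - 3^(5/6)*I)*(C1 + b)^(1/3)/2)
 f(b) = log((-3^(1/3) + 3^(5/6)*I)*(C1 + b)^(1/3)/2)


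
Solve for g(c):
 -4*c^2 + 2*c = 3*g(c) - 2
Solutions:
 g(c) = -4*c^2/3 + 2*c/3 + 2/3


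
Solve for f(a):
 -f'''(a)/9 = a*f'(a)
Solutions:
 f(a) = C1 + Integral(C2*airyai(-3^(2/3)*a) + C3*airybi(-3^(2/3)*a), a)


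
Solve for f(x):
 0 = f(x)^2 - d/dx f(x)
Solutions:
 f(x) = -1/(C1 + x)


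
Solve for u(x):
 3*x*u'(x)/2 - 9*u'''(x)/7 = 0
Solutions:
 u(x) = C1 + Integral(C2*airyai(6^(2/3)*7^(1/3)*x/6) + C3*airybi(6^(2/3)*7^(1/3)*x/6), x)


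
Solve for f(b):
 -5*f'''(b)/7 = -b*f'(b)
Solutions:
 f(b) = C1 + Integral(C2*airyai(5^(2/3)*7^(1/3)*b/5) + C3*airybi(5^(2/3)*7^(1/3)*b/5), b)


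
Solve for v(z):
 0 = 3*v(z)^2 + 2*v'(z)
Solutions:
 v(z) = 2/(C1 + 3*z)


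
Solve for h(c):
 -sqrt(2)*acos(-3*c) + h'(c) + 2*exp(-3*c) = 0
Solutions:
 h(c) = C1 + sqrt(2)*c*acos(-3*c) + sqrt(2)*sqrt(1 - 9*c^2)/3 + 2*exp(-3*c)/3


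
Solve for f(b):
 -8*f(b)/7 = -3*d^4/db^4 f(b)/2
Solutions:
 f(b) = C1*exp(-2*21^(3/4)*b/21) + C2*exp(2*21^(3/4)*b/21) + C3*sin(2*21^(3/4)*b/21) + C4*cos(2*21^(3/4)*b/21)


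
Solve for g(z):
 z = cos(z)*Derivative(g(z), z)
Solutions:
 g(z) = C1 + Integral(z/cos(z), z)


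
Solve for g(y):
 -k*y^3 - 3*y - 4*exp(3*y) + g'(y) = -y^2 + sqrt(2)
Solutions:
 g(y) = C1 + k*y^4/4 - y^3/3 + 3*y^2/2 + sqrt(2)*y + 4*exp(3*y)/3


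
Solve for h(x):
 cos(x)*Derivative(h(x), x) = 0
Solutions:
 h(x) = C1


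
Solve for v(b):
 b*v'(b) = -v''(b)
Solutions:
 v(b) = C1 + C2*erf(sqrt(2)*b/2)


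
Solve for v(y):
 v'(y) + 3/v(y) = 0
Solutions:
 v(y) = -sqrt(C1 - 6*y)
 v(y) = sqrt(C1 - 6*y)


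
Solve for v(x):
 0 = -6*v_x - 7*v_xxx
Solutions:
 v(x) = C1 + C2*sin(sqrt(42)*x/7) + C3*cos(sqrt(42)*x/7)


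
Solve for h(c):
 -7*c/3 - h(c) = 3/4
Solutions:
 h(c) = -7*c/3 - 3/4


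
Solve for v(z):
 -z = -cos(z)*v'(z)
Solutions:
 v(z) = C1 + Integral(z/cos(z), z)


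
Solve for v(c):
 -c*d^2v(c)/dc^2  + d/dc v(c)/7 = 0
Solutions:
 v(c) = C1 + C2*c^(8/7)


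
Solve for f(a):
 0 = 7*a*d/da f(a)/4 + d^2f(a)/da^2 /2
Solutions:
 f(a) = C1 + C2*erf(sqrt(7)*a/2)


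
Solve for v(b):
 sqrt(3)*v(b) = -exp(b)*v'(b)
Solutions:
 v(b) = C1*exp(sqrt(3)*exp(-b))


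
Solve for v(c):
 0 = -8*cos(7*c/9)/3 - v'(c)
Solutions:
 v(c) = C1 - 24*sin(7*c/9)/7


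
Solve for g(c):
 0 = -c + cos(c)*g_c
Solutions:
 g(c) = C1 + Integral(c/cos(c), c)


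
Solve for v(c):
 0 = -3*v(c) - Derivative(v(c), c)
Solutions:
 v(c) = C1*exp(-3*c)


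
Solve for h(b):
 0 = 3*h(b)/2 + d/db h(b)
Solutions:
 h(b) = C1*exp(-3*b/2)


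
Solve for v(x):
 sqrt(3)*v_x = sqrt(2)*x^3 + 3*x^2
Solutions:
 v(x) = C1 + sqrt(6)*x^4/12 + sqrt(3)*x^3/3


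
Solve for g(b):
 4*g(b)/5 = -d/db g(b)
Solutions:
 g(b) = C1*exp(-4*b/5)


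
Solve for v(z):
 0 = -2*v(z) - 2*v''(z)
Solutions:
 v(z) = C1*sin(z) + C2*cos(z)


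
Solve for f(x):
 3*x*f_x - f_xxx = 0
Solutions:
 f(x) = C1 + Integral(C2*airyai(3^(1/3)*x) + C3*airybi(3^(1/3)*x), x)


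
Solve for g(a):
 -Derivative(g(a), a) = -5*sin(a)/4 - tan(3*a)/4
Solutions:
 g(a) = C1 - log(cos(3*a))/12 - 5*cos(a)/4


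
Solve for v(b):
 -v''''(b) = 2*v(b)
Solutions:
 v(b) = (C1*sin(2^(3/4)*b/2) + C2*cos(2^(3/4)*b/2))*exp(-2^(3/4)*b/2) + (C3*sin(2^(3/4)*b/2) + C4*cos(2^(3/4)*b/2))*exp(2^(3/4)*b/2)


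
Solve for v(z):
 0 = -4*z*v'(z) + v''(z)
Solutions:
 v(z) = C1 + C2*erfi(sqrt(2)*z)


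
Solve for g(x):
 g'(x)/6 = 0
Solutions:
 g(x) = C1


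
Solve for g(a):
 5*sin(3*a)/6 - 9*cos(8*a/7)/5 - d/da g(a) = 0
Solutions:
 g(a) = C1 - 63*sin(8*a/7)/40 - 5*cos(3*a)/18


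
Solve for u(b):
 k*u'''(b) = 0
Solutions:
 u(b) = C1 + C2*b + C3*b^2


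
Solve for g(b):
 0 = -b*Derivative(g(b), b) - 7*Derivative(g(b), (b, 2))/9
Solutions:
 g(b) = C1 + C2*erf(3*sqrt(14)*b/14)


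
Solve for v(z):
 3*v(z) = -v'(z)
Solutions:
 v(z) = C1*exp(-3*z)


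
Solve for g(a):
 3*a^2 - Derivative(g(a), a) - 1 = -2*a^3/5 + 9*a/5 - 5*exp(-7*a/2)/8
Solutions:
 g(a) = C1 + a^4/10 + a^3 - 9*a^2/10 - a - 5*exp(-7*a/2)/28


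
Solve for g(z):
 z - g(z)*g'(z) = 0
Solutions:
 g(z) = -sqrt(C1 + z^2)
 g(z) = sqrt(C1 + z^2)


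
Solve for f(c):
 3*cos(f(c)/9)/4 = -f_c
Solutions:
 3*c/4 - 9*log(sin(f(c)/9) - 1)/2 + 9*log(sin(f(c)/9) + 1)/2 = C1


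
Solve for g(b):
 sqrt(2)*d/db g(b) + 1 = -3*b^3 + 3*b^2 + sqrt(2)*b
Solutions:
 g(b) = C1 - 3*sqrt(2)*b^4/8 + sqrt(2)*b^3/2 + b^2/2 - sqrt(2)*b/2


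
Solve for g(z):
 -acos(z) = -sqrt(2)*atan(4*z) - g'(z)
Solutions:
 g(z) = C1 + z*acos(z) - sqrt(1 - z^2) - sqrt(2)*(z*atan(4*z) - log(16*z^2 + 1)/8)


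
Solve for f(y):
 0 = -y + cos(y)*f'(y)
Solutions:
 f(y) = C1 + Integral(y/cos(y), y)


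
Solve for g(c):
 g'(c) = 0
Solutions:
 g(c) = C1


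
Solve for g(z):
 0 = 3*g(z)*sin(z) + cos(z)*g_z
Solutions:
 g(z) = C1*cos(z)^3


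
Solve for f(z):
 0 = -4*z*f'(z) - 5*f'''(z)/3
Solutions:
 f(z) = C1 + Integral(C2*airyai(-12^(1/3)*5^(2/3)*z/5) + C3*airybi(-12^(1/3)*5^(2/3)*z/5), z)


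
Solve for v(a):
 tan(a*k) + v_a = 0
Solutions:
 v(a) = C1 - Piecewise((-log(cos(a*k))/k, Ne(k, 0)), (0, True))


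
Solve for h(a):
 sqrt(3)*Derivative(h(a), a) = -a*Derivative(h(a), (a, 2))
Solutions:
 h(a) = C1 + C2*a^(1 - sqrt(3))


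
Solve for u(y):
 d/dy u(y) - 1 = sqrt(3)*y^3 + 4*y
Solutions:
 u(y) = C1 + sqrt(3)*y^4/4 + 2*y^2 + y


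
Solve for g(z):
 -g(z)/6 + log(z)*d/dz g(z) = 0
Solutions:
 g(z) = C1*exp(li(z)/6)


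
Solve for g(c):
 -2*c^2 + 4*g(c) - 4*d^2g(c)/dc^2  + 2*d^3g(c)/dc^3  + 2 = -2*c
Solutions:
 g(c) = C1*exp(c*(4/(3*sqrt(33) + 19)^(1/3) + (3*sqrt(33) + 19)^(1/3) + 4)/6)*sin(sqrt(3)*c*(-(3*sqrt(33) + 19)^(1/3) + 4/(3*sqrt(33) + 19)^(1/3))/6) + C2*exp(c*(4/(3*sqrt(33) + 19)^(1/3) + (3*sqrt(33) + 19)^(1/3) + 4)/6)*cos(sqrt(3)*c*(-(3*sqrt(33) + 19)^(1/3) + 4/(3*sqrt(33) + 19)^(1/3))/6) + C3*exp(c*(-(3*sqrt(33) + 19)^(1/3) - 4/(3*sqrt(33) + 19)^(1/3) + 2)/3) + c^2/2 - c/2 + 1/2


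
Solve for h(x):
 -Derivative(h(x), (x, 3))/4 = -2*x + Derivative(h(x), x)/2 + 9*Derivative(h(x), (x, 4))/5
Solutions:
 h(x) = C1 + C2*exp(x*(-10 + 5*5^(2/3)/(108*sqrt(105126) + 35017)^(1/3) + 5^(1/3)*(108*sqrt(105126) + 35017)^(1/3))/216)*sin(sqrt(3)*5^(1/3)*x*(-(108*sqrt(105126) + 35017)^(1/3) + 5*5^(1/3)/(108*sqrt(105126) + 35017)^(1/3))/216) + C3*exp(x*(-10 + 5*5^(2/3)/(108*sqrt(105126) + 35017)^(1/3) + 5^(1/3)*(108*sqrt(105126) + 35017)^(1/3))/216)*cos(sqrt(3)*5^(1/3)*x*(-(108*sqrt(105126) + 35017)^(1/3) + 5*5^(1/3)/(108*sqrt(105126) + 35017)^(1/3))/216) + C4*exp(-x*(5*5^(2/3)/(108*sqrt(105126) + 35017)^(1/3) + 5 + 5^(1/3)*(108*sqrt(105126) + 35017)^(1/3))/108) + 2*x^2


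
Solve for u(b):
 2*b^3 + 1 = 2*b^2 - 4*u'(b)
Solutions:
 u(b) = C1 - b^4/8 + b^3/6 - b/4


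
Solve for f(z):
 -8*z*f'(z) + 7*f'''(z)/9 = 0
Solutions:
 f(z) = C1 + Integral(C2*airyai(2*21^(2/3)*z/7) + C3*airybi(2*21^(2/3)*z/7), z)


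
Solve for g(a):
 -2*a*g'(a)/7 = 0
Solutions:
 g(a) = C1


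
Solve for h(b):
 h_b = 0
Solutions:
 h(b) = C1


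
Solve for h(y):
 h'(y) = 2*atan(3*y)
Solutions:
 h(y) = C1 + 2*y*atan(3*y) - log(9*y^2 + 1)/3


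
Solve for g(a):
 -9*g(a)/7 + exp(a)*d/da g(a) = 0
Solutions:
 g(a) = C1*exp(-9*exp(-a)/7)


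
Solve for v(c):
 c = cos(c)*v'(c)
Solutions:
 v(c) = C1 + Integral(c/cos(c), c)


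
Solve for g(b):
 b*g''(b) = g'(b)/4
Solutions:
 g(b) = C1 + C2*b^(5/4)


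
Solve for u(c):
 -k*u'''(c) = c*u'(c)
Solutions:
 u(c) = C1 + Integral(C2*airyai(c*(-1/k)^(1/3)) + C3*airybi(c*(-1/k)^(1/3)), c)


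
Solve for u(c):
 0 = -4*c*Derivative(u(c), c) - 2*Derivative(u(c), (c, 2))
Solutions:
 u(c) = C1 + C2*erf(c)


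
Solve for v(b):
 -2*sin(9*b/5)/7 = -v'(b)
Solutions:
 v(b) = C1 - 10*cos(9*b/5)/63


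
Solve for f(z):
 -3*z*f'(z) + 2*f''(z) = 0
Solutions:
 f(z) = C1 + C2*erfi(sqrt(3)*z/2)


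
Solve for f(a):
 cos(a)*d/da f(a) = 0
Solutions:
 f(a) = C1


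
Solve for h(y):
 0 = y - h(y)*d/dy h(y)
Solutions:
 h(y) = -sqrt(C1 + y^2)
 h(y) = sqrt(C1 + y^2)


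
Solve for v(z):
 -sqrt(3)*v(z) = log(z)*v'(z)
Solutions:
 v(z) = C1*exp(-sqrt(3)*li(z))


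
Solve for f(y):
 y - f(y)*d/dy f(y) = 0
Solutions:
 f(y) = -sqrt(C1 + y^2)
 f(y) = sqrt(C1 + y^2)


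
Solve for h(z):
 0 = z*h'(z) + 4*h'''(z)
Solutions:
 h(z) = C1 + Integral(C2*airyai(-2^(1/3)*z/2) + C3*airybi(-2^(1/3)*z/2), z)


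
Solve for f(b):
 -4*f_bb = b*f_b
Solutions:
 f(b) = C1 + C2*erf(sqrt(2)*b/4)


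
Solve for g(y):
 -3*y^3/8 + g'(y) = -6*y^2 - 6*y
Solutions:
 g(y) = C1 + 3*y^4/32 - 2*y^3 - 3*y^2


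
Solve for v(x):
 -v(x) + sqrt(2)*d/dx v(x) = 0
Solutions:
 v(x) = C1*exp(sqrt(2)*x/2)


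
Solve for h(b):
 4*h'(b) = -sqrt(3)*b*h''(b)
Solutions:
 h(b) = C1 + C2*b^(1 - 4*sqrt(3)/3)


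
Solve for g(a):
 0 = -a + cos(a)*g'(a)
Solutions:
 g(a) = C1 + Integral(a/cos(a), a)


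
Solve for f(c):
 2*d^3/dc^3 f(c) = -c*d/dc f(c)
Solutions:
 f(c) = C1 + Integral(C2*airyai(-2^(2/3)*c/2) + C3*airybi(-2^(2/3)*c/2), c)


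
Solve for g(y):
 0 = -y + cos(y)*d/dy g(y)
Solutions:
 g(y) = C1 + Integral(y/cos(y), y)


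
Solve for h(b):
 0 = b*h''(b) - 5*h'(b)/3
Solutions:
 h(b) = C1 + C2*b^(8/3)


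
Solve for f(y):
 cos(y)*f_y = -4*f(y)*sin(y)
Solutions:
 f(y) = C1*cos(y)^4


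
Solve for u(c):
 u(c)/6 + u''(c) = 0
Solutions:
 u(c) = C1*sin(sqrt(6)*c/6) + C2*cos(sqrt(6)*c/6)


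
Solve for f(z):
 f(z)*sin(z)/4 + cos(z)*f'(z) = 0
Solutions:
 f(z) = C1*cos(z)^(1/4)


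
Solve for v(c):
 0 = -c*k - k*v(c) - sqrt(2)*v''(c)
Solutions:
 v(c) = C1*exp(-2^(3/4)*c*sqrt(-k)/2) + C2*exp(2^(3/4)*c*sqrt(-k)/2) - c


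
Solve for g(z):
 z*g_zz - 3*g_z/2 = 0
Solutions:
 g(z) = C1 + C2*z^(5/2)


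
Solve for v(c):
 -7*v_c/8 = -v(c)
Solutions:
 v(c) = C1*exp(8*c/7)


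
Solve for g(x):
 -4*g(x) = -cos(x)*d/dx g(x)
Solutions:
 g(x) = C1*(sin(x)^2 + 2*sin(x) + 1)/(sin(x)^2 - 2*sin(x) + 1)


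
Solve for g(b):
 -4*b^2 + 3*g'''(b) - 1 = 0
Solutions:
 g(b) = C1 + C2*b + C3*b^2 + b^5/45 + b^3/18


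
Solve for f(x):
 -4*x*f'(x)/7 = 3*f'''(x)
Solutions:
 f(x) = C1 + Integral(C2*airyai(-42^(2/3)*x/21) + C3*airybi(-42^(2/3)*x/21), x)


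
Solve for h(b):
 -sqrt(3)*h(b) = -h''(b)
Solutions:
 h(b) = C1*exp(-3^(1/4)*b) + C2*exp(3^(1/4)*b)


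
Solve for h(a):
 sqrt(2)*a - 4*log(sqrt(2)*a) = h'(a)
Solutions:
 h(a) = C1 + sqrt(2)*a^2/2 - 4*a*log(a) - a*log(4) + 4*a


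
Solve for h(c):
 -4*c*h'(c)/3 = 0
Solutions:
 h(c) = C1


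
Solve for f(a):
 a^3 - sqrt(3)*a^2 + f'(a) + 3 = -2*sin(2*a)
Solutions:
 f(a) = C1 - a^4/4 + sqrt(3)*a^3/3 - 3*a + cos(2*a)


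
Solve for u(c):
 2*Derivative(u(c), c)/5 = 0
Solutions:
 u(c) = C1


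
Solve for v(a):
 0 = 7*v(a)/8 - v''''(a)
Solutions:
 v(a) = C1*exp(-14^(1/4)*a/2) + C2*exp(14^(1/4)*a/2) + C3*sin(14^(1/4)*a/2) + C4*cos(14^(1/4)*a/2)


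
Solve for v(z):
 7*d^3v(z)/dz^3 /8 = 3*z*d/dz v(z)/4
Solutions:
 v(z) = C1 + Integral(C2*airyai(6^(1/3)*7^(2/3)*z/7) + C3*airybi(6^(1/3)*7^(2/3)*z/7), z)


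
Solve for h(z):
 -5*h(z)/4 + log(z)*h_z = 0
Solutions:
 h(z) = C1*exp(5*li(z)/4)


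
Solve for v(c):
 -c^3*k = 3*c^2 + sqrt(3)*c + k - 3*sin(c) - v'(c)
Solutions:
 v(c) = C1 + c^4*k/4 + c^3 + sqrt(3)*c^2/2 + c*k + 3*cos(c)


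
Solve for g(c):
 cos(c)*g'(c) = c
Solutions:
 g(c) = C1 + Integral(c/cos(c), c)


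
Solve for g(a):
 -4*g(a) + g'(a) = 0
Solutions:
 g(a) = C1*exp(4*a)


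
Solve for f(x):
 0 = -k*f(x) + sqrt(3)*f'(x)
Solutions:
 f(x) = C1*exp(sqrt(3)*k*x/3)


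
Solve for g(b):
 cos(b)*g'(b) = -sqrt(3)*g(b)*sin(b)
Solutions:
 g(b) = C1*cos(b)^(sqrt(3))


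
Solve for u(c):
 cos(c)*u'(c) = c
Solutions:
 u(c) = C1 + Integral(c/cos(c), c)


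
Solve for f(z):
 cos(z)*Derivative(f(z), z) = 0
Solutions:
 f(z) = C1


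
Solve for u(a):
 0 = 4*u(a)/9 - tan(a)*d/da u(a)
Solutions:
 u(a) = C1*sin(a)^(4/9)


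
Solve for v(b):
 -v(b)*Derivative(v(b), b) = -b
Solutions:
 v(b) = -sqrt(C1 + b^2)
 v(b) = sqrt(C1 + b^2)


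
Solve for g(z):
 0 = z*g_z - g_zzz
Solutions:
 g(z) = C1 + Integral(C2*airyai(z) + C3*airybi(z), z)
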